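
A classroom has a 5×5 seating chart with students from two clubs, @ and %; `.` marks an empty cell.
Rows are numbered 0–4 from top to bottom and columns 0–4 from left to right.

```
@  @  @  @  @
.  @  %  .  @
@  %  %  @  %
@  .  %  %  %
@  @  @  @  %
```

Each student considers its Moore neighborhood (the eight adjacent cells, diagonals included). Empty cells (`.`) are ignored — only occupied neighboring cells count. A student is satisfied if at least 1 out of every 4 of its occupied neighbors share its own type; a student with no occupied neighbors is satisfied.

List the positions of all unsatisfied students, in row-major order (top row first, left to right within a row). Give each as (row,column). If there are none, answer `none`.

(2,3), (4,3)

(0,0)@ 2/2 ok
(0,1)@ 3/4 ok
(0,2)@ 3/4 ok
(0,3)@ 3/4 ok
(0,4)@ 2/2 ok
(1,1)@ 4/7 ok
(1,2)% 2/7 ok
(1,4)@ 3/4 ok
(2,0)@ 2/3 ok
(2,1)% 3/6 ok
(2,2)% 4/6 ok
(2,3)@ 1/7 unhappy
(2,4)% 2/4 ok
(3,0)@ 3/4 ok
(3,2)% 3/7 ok
(3,3)% 5/8 ok
(3,4)% 3/5 ok
(4,0)@ 2/2 ok
(4,1)@ 3/4 ok
(4,2)@ 2/4 ok
(4,3)@ 1/5 unhappy
(4,4)% 2/3 ok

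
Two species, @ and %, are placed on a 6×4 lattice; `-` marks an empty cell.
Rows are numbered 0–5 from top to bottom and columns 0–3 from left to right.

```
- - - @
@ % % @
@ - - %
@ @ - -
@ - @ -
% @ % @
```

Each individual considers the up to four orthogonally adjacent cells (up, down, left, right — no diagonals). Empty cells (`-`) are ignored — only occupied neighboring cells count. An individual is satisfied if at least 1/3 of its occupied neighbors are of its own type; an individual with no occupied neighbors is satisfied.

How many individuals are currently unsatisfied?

(0,3)@ 1/1 ok
(1,0)@ 1/2 ok
(1,1)% 1/2 ok
(1,2)% 1/2 ok
(1,3)@ 1/3 ok
(2,0)@ 2/2 ok
(2,3)% 0/1 unhappy
(3,0)@ 3/3 ok
(3,1)@ 1/1 ok
(4,0)@ 1/2 ok
(4,2)@ 0/1 unhappy
(5,0)% 0/2 unhappy
(5,1)@ 0/2 unhappy
(5,2)% 0/3 unhappy
(5,3)@ 0/1 unhappy
Unsatisfied: (2,3), (4,2), (5,0), (5,1), (5,2), (5,3) — 6 in total.

6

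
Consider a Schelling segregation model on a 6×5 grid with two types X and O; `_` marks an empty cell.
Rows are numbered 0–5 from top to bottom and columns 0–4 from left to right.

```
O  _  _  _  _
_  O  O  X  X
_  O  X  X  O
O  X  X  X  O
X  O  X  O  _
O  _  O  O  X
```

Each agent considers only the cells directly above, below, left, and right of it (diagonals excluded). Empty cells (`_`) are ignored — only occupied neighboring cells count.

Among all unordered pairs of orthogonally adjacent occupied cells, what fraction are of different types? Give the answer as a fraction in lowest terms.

Scan each occupied cell's neighbors to the right and below so each pair is counted once.
Row 1: O(1,1)–O(1,2)= O(1,1)–O(2,1)= O(1,2)–X(1,3)≠ O(1,2)–X(2,2)≠ X(1,3)–X(1,4)= X(1,3)–X(2,3)= X(1,4)–O(2,4)≠  → 3/7 unlike.
Row 2: O(2,1)–X(2,2)≠ O(2,1)–X(3,1)≠ X(2,2)–X(2,3)= X(2,2)–X(3,2)= X(2,3)–O(2,4)≠ X(2,3)–X(3,3)= O(2,4)–O(3,4)=  → 3/7 unlike.
Row 3: O(3,0)–X(3,1)≠ O(3,0)–X(4,0)≠ X(3,1)–X(3,2)= X(3,1)–O(4,1)≠ X(3,2)–X(3,3)= X(3,2)–X(4,2)= X(3,3)–O(3,4)≠ X(3,3)–O(4,3)≠  → 5/8 unlike.
Row 4: X(4,0)–O(4,1)≠ X(4,0)–O(5,0)≠ O(4,1)–X(4,2)≠ X(4,2)–O(4,3)≠ X(4,2)–O(5,2)≠ O(4,3)–O(5,3)=  → 5/6 unlike.
Row 5: O(5,2)–O(5,3)= O(5,3)–X(5,4)≠  → 1/2 unlike.
Total adjacent occupied pairs: 30; unlike-type pairs: 17.
17/30 is already in lowest terms.

17/30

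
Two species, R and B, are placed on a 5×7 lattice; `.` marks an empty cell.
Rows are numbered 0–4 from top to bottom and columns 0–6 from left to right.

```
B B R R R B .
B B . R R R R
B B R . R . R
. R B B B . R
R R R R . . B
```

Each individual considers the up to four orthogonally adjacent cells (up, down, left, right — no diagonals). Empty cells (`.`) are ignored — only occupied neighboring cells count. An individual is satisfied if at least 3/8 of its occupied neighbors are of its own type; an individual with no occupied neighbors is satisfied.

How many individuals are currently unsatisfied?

5

(0,0)B 2/2 ✓
(0,1)B 2/3 ✓
(0,2)R 1/2 ✓
(0,3)R 3/3 ✓
(0,4)R 2/3 ✓
(0,5)B 0/2 ✗
(1,0)B 3/3 ✓
(1,1)B 3/3 ✓
(1,3)R 2/2 ✓
(1,4)R 4/4 ✓
(1,5)R 2/3 ✓
(1,6)R 2/2 ✓
(2,0)B 2/2 ✓
(2,1)B 2/4 ✓
(2,2)R 0/2 ✗
(2,4)R 1/2 ✓
(2,6)R 2/2 ✓
(3,1)R 1/3 ✗
(3,2)B 1/4 ✗
(3,3)B 2/3 ✓
(3,4)B 1/2 ✓
(3,6)R 1/2 ✓
(4,0)R 1/1 ✓
(4,1)R 3/3 ✓
(4,2)R 2/3 ✓
(4,3)R 1/2 ✓
(4,6)B 0/1 ✗
Unsatisfied: (0,5), (2,2), (3,1), (3,2), (4,6) — 5 in total.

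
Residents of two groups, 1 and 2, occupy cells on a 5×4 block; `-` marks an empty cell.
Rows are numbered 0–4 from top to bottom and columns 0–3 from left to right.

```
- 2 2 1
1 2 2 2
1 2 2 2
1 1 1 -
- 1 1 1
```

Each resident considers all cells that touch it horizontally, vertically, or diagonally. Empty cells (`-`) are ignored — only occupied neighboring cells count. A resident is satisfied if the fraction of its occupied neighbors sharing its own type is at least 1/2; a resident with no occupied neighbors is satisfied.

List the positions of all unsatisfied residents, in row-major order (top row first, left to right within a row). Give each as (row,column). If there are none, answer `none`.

(0,3), (1,0), (2,1)

(0,1)2 3/4 ok
(0,2)2 4/5 ok
(0,3)1 0/3 unhappy
(1,0)1 1/4 unhappy
(1,1)2 5/7 ok
(1,2)2 7/8 ok
(1,3)2 4/5 ok
(2,0)1 3/5 ok
(2,1)2 3/8 unhappy
(2,2)2 5/7 ok
(2,3)2 3/4 ok
(3,0)1 3/4 ok
(3,1)1 5/7 ok
(3,2)1 4/7 ok
(4,1)1 4/4 ok
(4,2)1 4/4 ok
(4,3)1 2/2 ok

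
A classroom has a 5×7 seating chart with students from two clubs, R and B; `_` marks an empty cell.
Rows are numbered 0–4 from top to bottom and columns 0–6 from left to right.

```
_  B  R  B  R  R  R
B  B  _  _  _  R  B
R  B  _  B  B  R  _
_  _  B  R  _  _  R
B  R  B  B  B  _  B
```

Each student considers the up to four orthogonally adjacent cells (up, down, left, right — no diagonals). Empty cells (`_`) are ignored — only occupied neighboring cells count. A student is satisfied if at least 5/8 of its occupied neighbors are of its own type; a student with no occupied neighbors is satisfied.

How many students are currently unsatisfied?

(0,1)B 1/2 unhappy
(0,2)R 0/2 unhappy
(0,3)B 0/2 unhappy
(0,4)R 1/2 unhappy
(0,5)R 3/3 ok
(0,6)R 1/2 unhappy
(1,0)B 1/2 unhappy
(1,1)B 3/3 ok
(1,5)R 2/3 ok
(1,6)B 0/2 unhappy
(2,0)R 0/2 unhappy
(2,1)B 1/2 unhappy
(2,3)B 1/2 unhappy
(2,4)B 1/2 unhappy
(2,5)R 1/2 unhappy
(3,2)B 1/2 unhappy
(3,3)R 0/3 unhappy
(3,6)R 0/1 unhappy
(4,0)B 0/1 unhappy
(4,1)R 0/2 unhappy
(4,2)B 2/3 ok
(4,3)B 2/3 ok
(4,4)B 1/1 ok
(4,6)B 0/1 unhappy
Unsatisfied: (0,1), (0,2), (0,3), (0,4), (0,6), (1,0), (1,6), (2,0), (2,1), (2,3), (2,4), (2,5), (3,2), (3,3), (3,6), (4,0), (4,1), (4,6) — 18 in total.

18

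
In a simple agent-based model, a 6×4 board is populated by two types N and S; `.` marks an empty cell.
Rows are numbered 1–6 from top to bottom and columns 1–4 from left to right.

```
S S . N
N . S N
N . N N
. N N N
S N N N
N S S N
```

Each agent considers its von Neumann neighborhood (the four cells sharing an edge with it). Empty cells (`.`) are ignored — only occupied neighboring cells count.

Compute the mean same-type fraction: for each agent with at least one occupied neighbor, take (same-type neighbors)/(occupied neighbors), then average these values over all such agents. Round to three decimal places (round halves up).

Row 1: (1,1)S 1/2 · (1,2)S 1/1 · (1,4)N 1/1
Row 2: (2,1)N 1/2 · (2,3)S 0/2 · (2,4)N 2/3
Row 3: (3,1)N 1/1 · (3,3)N 2/3 · (3,4)N 3/3
Row 4: (4,2)N 2/2 · (4,3)N 4/4 · (4,4)N 3/3
Row 5: (5,1)S 0/2 · (5,2)N 2/4 · (5,3)N 3/4 · (5,4)N 3/3
Row 6: (6,1)N 0/2 · (6,2)S 1/3 · (6,3)S 1/3 · (6,4)N 1/2
Sum over 20 agents: 1/2 + 1/1 + 1/1 + 1/2 + 0/2 + 2/3 + 1/1 + 2/3 + 3/3 + 2/2 + 4/4 + 3/3 + 0/2 + 2/4 + 3/4 + 3/3 + 0/2 + 1/3 + 1/3 + 1/2 = 51/4; mean = 51/4 ÷ 20 = 51/80 = 0.6375 → 0.638.

0.638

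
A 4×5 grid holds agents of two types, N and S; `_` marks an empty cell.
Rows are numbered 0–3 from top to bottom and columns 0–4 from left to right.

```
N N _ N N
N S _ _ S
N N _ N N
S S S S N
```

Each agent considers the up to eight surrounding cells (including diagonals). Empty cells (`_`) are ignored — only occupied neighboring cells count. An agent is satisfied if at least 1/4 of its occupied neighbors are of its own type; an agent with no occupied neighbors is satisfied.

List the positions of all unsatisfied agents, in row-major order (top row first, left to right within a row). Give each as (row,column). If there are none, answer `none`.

(1,1), (1,4)

(0,0)N 2/3 ok
(0,1)N 2/3 ok
(0,3)N 1/2 ok
(0,4)N 1/2 ok
(1,0)N 4/5 ok
(1,1)S 0/5 unhappy
(1,4)S 0/4 unhappy
(2,0)N 2/5 ok
(2,1)N 2/6 ok
(2,3)N 2/5 ok
(2,4)N 2/4 ok
(3,0)S 1/3 ok
(3,1)S 2/4 ok
(3,2)S 2/4 ok
(3,3)S 1/4 ok
(3,4)N 2/3 ok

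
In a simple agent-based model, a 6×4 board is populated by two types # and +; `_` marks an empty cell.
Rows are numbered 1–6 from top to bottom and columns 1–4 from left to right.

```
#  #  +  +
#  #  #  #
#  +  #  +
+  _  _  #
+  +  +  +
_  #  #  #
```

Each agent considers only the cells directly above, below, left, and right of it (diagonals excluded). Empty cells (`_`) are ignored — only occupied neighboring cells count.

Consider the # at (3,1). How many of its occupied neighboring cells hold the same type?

Occupied neighbors of (3,1): (2,1)=#, (4,1)=+, (3,2)=+.
Same type (#): 1 of 3.

1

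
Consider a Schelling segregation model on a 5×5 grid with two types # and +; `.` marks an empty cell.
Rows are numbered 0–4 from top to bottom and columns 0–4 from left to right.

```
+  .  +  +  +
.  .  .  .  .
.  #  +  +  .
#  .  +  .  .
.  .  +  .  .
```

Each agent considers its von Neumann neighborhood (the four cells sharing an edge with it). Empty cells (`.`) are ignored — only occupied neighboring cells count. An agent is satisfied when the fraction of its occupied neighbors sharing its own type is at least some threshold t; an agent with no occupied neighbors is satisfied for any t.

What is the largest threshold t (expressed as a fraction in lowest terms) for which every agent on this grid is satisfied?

0/1

(0,0)+ — no occupied neighbors
(0,2)+ 1/1
(0,3)+ 2/2
(0,4)+ 1/1
(2,1)# 0/1
(2,2)+ 2/3
(2,3)+ 1/1
(3,0)# — no occupied neighbors
(3,2)+ 2/2
(4,2)+ 1/1
The smallest same-type fraction is 0/1 at (2,1), which reduces to 0/1. Any threshold above that leaves this agent unsatisfied.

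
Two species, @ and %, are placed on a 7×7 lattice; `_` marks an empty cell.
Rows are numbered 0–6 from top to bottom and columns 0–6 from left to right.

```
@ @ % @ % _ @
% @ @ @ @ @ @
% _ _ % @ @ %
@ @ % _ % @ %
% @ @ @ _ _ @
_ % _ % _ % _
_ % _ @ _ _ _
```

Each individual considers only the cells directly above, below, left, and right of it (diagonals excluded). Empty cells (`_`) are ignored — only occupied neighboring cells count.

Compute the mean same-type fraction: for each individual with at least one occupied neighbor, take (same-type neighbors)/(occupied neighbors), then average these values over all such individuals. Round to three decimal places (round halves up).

0.432

Row 0: (0,0)@ 1/2 · (0,1)@ 2/3 · (0,2)% 0/3 · (0,3)@ 1/3 · (0,4)% 0/2 · (0,6)@ 1/1
Row 1: (1,0)% 1/3 · (1,1)@ 2/3 · (1,2)@ 2/3 · (1,3)@ 3/4 · (1,4)@ 3/4 · (1,5)@ 3/3 · (1,6)@ 2/3
Row 2: (2,0)% 1/2 · (2,3)% 0/2 · (2,4)@ 2/4 · (2,5)@ 3/4 · (2,6)% 1/3
Row 3: (3,0)@ 1/3 · (3,1)@ 2/3 · (3,2)% 0/2 · (3,4)% 0/2 · (3,5)@ 1/3 · (3,6)% 1/3
Row 4: (4,0)% 0/2 · (4,1)@ 2/4 · (4,2)@ 2/3 · (4,3)@ 1/2 · (4,6)@ 0/1
Row 5: (5,1)% 1/2 · (5,3)% 0/2 · (5,5)% — no occupied neighbors
Row 6: (6,1)% 1/1 · (6,3)@ 0/1
Sum over 33 individuals: 1/2 + 2/3 + 0/3 + 1/3 + 0/2 + 1/1 + 1/3 + 2/3 + 2/3 + 3/4 + 3/4 + 3/3 + 2/3 + 1/2 + 0/2 + 2/4 + 3/4 + 1/3 + 1/3 + 2/3 + 0/2 + 0/2 + 1/3 + 1/3 + 0/2 + 2/4 + 2/3 + 1/2 + 0/1 + 1/2 + 0/2 + 1/1 + 0/1 = 57/4; mean = 57/4 ÷ 33 = 19/44 = 0.431818… → 0.432.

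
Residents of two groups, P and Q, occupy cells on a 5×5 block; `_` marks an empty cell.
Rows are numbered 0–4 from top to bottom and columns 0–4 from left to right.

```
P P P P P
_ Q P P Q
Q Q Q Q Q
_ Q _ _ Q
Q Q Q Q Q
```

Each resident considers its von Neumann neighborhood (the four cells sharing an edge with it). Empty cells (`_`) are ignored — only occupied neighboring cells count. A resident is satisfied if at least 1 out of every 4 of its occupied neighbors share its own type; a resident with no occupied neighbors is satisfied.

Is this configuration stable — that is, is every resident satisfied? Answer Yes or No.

Yes

Row 0: (0,0)P 1/1 ✓ · (0,1)P 2/3 ✓ · (0,2)P 3/3 ✓ · (0,3)P 3/3 ✓ · (0,4)P 1/2 ✓
Row 1: (1,1)Q 1/3 ✓ · (1,2)P 2/4 ✓ · (1,3)P 2/4 ✓ · (1,4)Q 1/3 ✓
Row 2: (2,0)Q 1/1 ✓ · (2,1)Q 4/4 ✓ · (2,2)Q 2/3 ✓ · (2,3)Q 2/3 ✓ · (2,4)Q 3/3 ✓
Row 3: (3,1)Q 2/2 ✓ · (3,4)Q 2/2 ✓
Row 4: (4,0)Q 1/1 ✓ · (4,1)Q 3/3 ✓ · (4,2)Q 2/2 ✓ · (4,3)Q 2/2 ✓ · (4,4)Q 2/2 ✓
All meet the threshold, so the configuration is stable.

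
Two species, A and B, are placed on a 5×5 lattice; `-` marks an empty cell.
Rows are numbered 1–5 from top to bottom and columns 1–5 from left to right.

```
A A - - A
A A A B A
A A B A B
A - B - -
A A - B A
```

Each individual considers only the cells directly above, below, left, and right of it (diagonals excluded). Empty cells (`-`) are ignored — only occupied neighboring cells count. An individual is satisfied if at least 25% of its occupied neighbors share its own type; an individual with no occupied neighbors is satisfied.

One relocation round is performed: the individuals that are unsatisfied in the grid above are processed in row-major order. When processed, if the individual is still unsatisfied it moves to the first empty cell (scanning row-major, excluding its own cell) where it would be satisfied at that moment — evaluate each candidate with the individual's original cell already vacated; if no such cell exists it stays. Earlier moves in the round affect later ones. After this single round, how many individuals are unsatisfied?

0

Initially unsatisfied (in order): (2,4), (3,4), (3,5), (5,4), (5,5).
  (2,4) → (4,2).
  (3,4) → (1,3).
  (3,5) → (3,4).
  (5,4) → (2,4).
  (5,5): now satisfied by earlier moves; stays.
Resulting grid:
A A A - A
A A A B A
A A B B -
A B B - -
A A - - A
All satisfied now.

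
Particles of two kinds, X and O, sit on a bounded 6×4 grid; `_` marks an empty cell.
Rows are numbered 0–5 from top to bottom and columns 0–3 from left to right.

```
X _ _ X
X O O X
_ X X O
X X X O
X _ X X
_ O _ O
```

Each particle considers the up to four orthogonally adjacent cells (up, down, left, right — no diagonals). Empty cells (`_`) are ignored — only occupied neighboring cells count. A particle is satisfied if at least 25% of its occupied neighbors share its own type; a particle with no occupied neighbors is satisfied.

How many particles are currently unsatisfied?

1

(0,0)X 1/1 satisfied
(0,3)X 1/1 satisfied
(1,0)X 1/2 satisfied
(1,1)O 1/3 satisfied
(1,2)O 1/3 satisfied
(1,3)X 1/3 satisfied
(2,1)X 2/3 satisfied
(2,2)X 2/4 satisfied
(2,3)O 1/3 satisfied
(3,0)X 2/2 satisfied
(3,1)X 3/3 satisfied
(3,2)X 3/4 satisfied
(3,3)O 1/3 satisfied
(4,0)X 1/1 satisfied
(4,2)X 2/2 satisfied
(4,3)X 1/3 satisfied
(5,1)O 0/0 satisfied
(5,3)O 0/1 not
Unsatisfied: (5,3) — 1 in total.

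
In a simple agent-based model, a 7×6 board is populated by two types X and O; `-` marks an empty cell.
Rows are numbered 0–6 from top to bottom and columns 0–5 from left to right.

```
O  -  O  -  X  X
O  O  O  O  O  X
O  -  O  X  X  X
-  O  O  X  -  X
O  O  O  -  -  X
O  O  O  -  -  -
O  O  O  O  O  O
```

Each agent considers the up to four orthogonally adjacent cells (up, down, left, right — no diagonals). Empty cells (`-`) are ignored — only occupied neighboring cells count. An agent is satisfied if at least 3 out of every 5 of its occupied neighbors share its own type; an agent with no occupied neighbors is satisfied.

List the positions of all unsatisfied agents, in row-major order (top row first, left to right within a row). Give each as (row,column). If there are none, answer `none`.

(0,4), (1,4), (2,3), (3,3)

(0,0)O 1/1 ✓
(0,2)O 1/1 ✓
(0,4)X 1/2 ✗
(0,5)X 2/2 ✓
(1,0)O 3/3 ✓
(1,1)O 2/2 ✓
(1,2)O 4/4 ✓
(1,3)O 2/3 ✓
(1,4)O 1/4 ✗
(1,5)X 2/3 ✓
(2,0)O 1/1 ✓
(2,2)O 2/3 ✓
(2,3)X 2/4 ✗
(2,4)X 2/3 ✓
(2,5)X 3/3 ✓
(3,1)O 2/2 ✓
(3,2)O 3/4 ✓
(3,3)X 1/2 ✗
(3,5)X 2/2 ✓
(4,0)O 2/2 ✓
(4,1)O 4/4 ✓
(4,2)O 3/3 ✓
(4,5)X 1/1 ✓
(5,0)O 3/3 ✓
(5,1)O 4/4 ✓
(5,2)O 3/3 ✓
(6,0)O 2/2 ✓
(6,1)O 3/3 ✓
(6,2)O 3/3 ✓
(6,3)O 2/2 ✓
(6,4)O 2/2 ✓
(6,5)O 1/1 ✓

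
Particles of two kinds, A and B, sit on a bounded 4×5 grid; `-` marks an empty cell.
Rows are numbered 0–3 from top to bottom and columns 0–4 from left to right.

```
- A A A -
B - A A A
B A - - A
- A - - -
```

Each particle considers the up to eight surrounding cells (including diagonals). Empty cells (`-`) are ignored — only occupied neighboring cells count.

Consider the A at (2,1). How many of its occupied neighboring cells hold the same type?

Occupied neighbors of (2,1): (1,0)=B, (1,2)=A, (2,0)=B, (3,1)=A.
Same type (A): 2 of 4.

2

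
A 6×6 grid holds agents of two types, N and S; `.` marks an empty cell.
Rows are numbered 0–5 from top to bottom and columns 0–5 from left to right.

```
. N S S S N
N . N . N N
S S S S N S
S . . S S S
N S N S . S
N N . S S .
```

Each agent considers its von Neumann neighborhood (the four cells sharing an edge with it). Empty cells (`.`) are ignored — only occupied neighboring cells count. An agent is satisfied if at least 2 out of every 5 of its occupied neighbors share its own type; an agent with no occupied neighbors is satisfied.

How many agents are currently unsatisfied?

10

(0,1)N 0/1 not
(0,2)S 1/3 not
(0,3)S 2/2 satisfied
(0,4)S 1/3 not
(0,5)N 1/2 satisfied
(1,0)N 0/1 not
(1,2)N 0/2 not
(1,4)N 2/3 satisfied
(1,5)N 2/3 satisfied
(2,0)S 2/3 satisfied
(2,1)S 2/2 satisfied
(2,2)S 2/3 satisfied
(2,3)S 2/3 satisfied
(2,4)N 1/4 not
(2,5)S 1/3 not
(3,0)S 1/2 satisfied
(3,3)S 3/3 satisfied
(3,4)S 2/3 satisfied
(3,5)S 3/3 satisfied
(4,0)N 1/3 not
(4,1)S 0/3 not
(4,2)N 0/2 not
(4,3)S 2/3 satisfied
(4,5)S 1/1 satisfied
(5,0)N 2/2 satisfied
(5,1)N 1/2 satisfied
(5,3)S 2/2 satisfied
(5,4)S 1/1 satisfied
Unsatisfied: (0,1), (0,2), (0,4), (1,0), (1,2), (2,4), (2,5), (4,0), (4,1), (4,2) — 10 in total.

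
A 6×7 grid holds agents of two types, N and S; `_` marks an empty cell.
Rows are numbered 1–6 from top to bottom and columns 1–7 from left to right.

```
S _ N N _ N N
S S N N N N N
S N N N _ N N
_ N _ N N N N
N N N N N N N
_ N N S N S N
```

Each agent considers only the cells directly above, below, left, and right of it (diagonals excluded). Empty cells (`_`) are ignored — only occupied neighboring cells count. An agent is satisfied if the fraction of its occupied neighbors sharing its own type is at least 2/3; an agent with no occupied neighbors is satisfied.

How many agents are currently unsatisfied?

7

(1,1)S 1/1 ok
(1,3)N 2/2 ok
(1,4)N 2/2 ok
(1,6)N 2/2 ok
(1,7)N 2/2 ok
(2,1)S 3/3 ok
(2,2)S 1/3 unhappy
(2,3)N 3/4 ok
(2,4)N 4/4 ok
(2,5)N 2/2 ok
(2,6)N 4/4 ok
(2,7)N 3/3 ok
(3,1)S 1/2 unhappy
(3,2)N 2/4 unhappy
(3,3)N 3/3 ok
(3,4)N 3/3 ok
(3,6)N 3/3 ok
(3,7)N 3/3 ok
(4,2)N 2/2 ok
(4,4)N 3/3 ok
(4,5)N 3/3 ok
(4,6)N 4/4 ok
(4,7)N 3/3 ok
(5,1)N 1/1 ok
(5,2)N 4/4 ok
(5,3)N 3/3 ok
(5,4)N 3/4 ok
(5,5)N 4/4 ok
(5,6)N 3/4 ok
(5,7)N 3/3 ok
(6,2)N 2/2 ok
(6,3)N 2/3 ok
(6,4)S 0/3 unhappy
(6,5)N 1/3 unhappy
(6,6)S 0/3 unhappy
(6,7)N 1/2 unhappy
Unsatisfied: (2,2), (3,1), (3,2), (6,4), (6,5), (6,6), (6,7) — 7 in total.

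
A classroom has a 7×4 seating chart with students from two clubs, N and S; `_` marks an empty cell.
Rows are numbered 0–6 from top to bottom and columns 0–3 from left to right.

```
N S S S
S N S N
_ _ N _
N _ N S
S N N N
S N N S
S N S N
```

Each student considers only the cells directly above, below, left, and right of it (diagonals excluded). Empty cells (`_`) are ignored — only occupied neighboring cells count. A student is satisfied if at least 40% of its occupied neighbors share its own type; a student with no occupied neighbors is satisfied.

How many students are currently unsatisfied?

(0,0)N 0/2 ✗
(0,1)S 1/3 ✗
(0,2)S 3/3 ✓
(0,3)S 1/2 ✓
(1,0)S 0/2 ✗
(1,1)N 0/3 ✗
(1,2)S 1/4 ✗
(1,3)N 0/2 ✗
(2,2)N 1/2 ✓
(3,0)N 0/1 ✗
(3,2)N 2/3 ✓
(3,3)S 0/2 ✗
(4,0)S 1/3 ✗
(4,1)N 2/3 ✓
(4,2)N 4/4 ✓
(4,3)N 1/3 ✗
(5,0)S 2/3 ✓
(5,1)N 3/4 ✓
(5,2)N 2/4 ✓
(5,3)S 0/3 ✗
(6,0)S 1/2 ✓
(6,1)N 1/3 ✗
(6,2)S 0/3 ✗
(6,3)N 0/2 ✗
Unsatisfied: (0,0), (0,1), (1,0), (1,1), (1,2), (1,3), (3,0), (3,3), (4,0), (4,3), (5,3), (6,1), (6,2), (6,3) — 14 in total.

14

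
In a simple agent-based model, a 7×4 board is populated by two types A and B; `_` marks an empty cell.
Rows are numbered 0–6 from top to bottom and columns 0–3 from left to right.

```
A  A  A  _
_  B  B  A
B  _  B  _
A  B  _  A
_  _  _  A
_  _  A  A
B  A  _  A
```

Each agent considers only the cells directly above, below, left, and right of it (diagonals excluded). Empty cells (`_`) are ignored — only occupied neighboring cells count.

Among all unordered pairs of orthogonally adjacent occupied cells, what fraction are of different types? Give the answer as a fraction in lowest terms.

3/7

Scan each occupied cell's neighbors to the right and below so each pair is counted once.
Row 0: A(0,0)–A(0,1)= A(0,1)–A(0,2)= A(0,1)–B(1,1)≠ A(0,2)–B(1,2)≠  → 2/4 unlike.
Row 1: B(1,1)–B(1,2)= B(1,2)–A(1,3)≠ B(1,2)–B(2,2)=  → 1/3 unlike.
Row 2: B(2,0)–A(3,0)≠  → 1/1 unlike.
Row 3: A(3,0)–B(3,1)≠ A(3,3)–A(4,3)=  → 1/2 unlike.
Row 4: A(4,3)–A(5,3)=  → 0/1 unlike.
Row 5: A(5,2)–A(5,3)= A(5,3)–A(6,3)=  → 0/2 unlike.
Row 6: B(6,0)–A(6,1)≠  → 1/1 unlike.
Total adjacent occupied pairs: 14; unlike-type pairs: 6.
6/14 reduces to 3/7.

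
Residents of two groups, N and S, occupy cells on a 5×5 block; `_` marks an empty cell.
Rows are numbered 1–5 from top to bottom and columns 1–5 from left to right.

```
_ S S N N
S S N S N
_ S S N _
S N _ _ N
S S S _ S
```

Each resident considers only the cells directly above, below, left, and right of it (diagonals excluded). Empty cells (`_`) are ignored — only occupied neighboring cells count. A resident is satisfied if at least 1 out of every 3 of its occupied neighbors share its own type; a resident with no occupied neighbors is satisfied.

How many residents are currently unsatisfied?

(1,2)S 2/2 ✓
(1,3)S 1/3 ✓
(1,4)N 1/3 ✓
(1,5)N 2/2 ✓
(2,1)S 1/1 ✓
(2,2)S 3/4 ✓
(2,3)N 0/4 ✗
(2,4)S 0/4 ✗
(2,5)N 1/2 ✓
(3,2)S 2/3 ✓
(3,3)S 1/3 ✓
(3,4)N 0/2 ✗
(4,1)S 1/2 ✓
(4,2)N 0/3 ✗
(4,5)N 0/1 ✗
(5,1)S 2/2 ✓
(5,2)S 2/3 ✓
(5,3)S 1/1 ✓
(5,5)S 0/1 ✗
Unsatisfied: (2,3), (2,4), (3,4), (4,2), (4,5), (5,5) — 6 in total.

6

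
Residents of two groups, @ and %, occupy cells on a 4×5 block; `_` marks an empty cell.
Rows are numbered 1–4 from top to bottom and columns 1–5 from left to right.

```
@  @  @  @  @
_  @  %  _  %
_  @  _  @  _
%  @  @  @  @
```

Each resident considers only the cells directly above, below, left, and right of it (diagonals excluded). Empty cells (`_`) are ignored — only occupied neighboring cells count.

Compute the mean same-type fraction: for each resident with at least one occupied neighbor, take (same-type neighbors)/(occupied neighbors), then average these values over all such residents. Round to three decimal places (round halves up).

0.700

Row 1: (1,1)@ 1/1 · (1,2)@ 3/3 · (1,3)@ 2/3 · (1,4)@ 2/2 · (1,5)@ 1/2
Row 2: (2,2)@ 2/3 · (2,3)% 0/2 · (2,5)% 0/1
Row 3: (3,2)@ 2/2 · (3,4)@ 1/1
Row 4: (4,1)% 0/1 · (4,2)@ 2/3 · (4,3)@ 2/2 · (4,4)@ 3/3 · (4,5)@ 1/1
Sum over 15 residents: 1/1 + 3/3 + 2/3 + 2/2 + 1/2 + 2/3 + 0/2 + 0/1 + 2/2 + 1/1 + 0/1 + 2/3 + 2/2 + 3/3 + 1/1 = 21/2; mean = 21/2 ÷ 15 = 7/10 = 0.7 → 0.700.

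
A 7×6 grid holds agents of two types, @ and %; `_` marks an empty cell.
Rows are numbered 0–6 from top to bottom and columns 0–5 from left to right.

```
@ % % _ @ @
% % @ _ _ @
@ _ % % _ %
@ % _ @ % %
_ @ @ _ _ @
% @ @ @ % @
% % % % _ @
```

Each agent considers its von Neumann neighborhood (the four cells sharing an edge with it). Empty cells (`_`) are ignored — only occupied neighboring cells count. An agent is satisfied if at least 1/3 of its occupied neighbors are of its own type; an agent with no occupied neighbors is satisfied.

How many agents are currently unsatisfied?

5

(0,0)@ 0/2 unhappy
(0,1)% 2/3 ok
(0,2)% 1/2 ok
(0,4)@ 1/1 ok
(0,5)@ 2/2 ok
(1,0)% 1/3 ok
(1,1)% 2/3 ok
(1,2)@ 0/3 unhappy
(1,5)@ 1/2 ok
(2,0)@ 1/2 ok
(2,2)% 1/2 ok
(2,3)% 1/2 ok
(2,5)% 1/2 ok
(3,0)@ 1/2 ok
(3,1)% 0/2 unhappy
(3,3)@ 0/2 unhappy
(3,4)% 1/2 ok
(3,5)% 2/3 ok
(4,1)@ 2/3 ok
(4,2)@ 2/2 ok
(4,5)@ 1/2 ok
(5,0)% 1/2 ok
(5,1)@ 2/4 ok
(5,2)@ 3/4 ok
(5,3)@ 1/3 ok
(5,4)% 0/2 unhappy
(5,5)@ 2/3 ok
(6,0)% 2/2 ok
(6,1)% 2/3 ok
(6,2)% 2/3 ok
(6,3)% 1/2 ok
(6,5)@ 1/1 ok
Unsatisfied: (0,0), (1,2), (3,1), (3,3), (5,4) — 5 in total.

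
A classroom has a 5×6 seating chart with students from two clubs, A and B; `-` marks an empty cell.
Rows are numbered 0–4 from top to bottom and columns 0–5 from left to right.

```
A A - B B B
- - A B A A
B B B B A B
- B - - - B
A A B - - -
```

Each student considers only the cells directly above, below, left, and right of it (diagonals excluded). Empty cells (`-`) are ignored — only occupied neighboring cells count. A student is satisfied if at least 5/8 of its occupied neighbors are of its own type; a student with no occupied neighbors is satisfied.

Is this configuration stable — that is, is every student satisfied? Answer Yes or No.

No

Row 0: (0,0)A 1/1 ok · (0,1)A 1/1 ok · (0,3)B 2/2 ok · (0,4)B 2/3 ok · (0,5)B 1/2 unhappy
Row 1: (1,2)A 0/2 unhappy · (1,3)B 2/4 unhappy · (1,4)A 2/4 unhappy · (1,5)A 1/3 unhappy
Row 2: (2,0)B 1/1 ok · (2,1)B 3/3 ok · (2,2)B 2/3 ok · (2,3)B 2/3 ok · (2,4)A 1/3 unhappy · (2,5)B 1/3 unhappy
Row 3: (3,1)B 1/2 unhappy · (3,5)B 1/1 ok
Row 4: (4,0)A 1/1 ok · (4,1)A 1/3 unhappy · (4,2)B 0/1 unhappy
For instance (0,5) has only 1/2 same-type neighbors, below 5/8.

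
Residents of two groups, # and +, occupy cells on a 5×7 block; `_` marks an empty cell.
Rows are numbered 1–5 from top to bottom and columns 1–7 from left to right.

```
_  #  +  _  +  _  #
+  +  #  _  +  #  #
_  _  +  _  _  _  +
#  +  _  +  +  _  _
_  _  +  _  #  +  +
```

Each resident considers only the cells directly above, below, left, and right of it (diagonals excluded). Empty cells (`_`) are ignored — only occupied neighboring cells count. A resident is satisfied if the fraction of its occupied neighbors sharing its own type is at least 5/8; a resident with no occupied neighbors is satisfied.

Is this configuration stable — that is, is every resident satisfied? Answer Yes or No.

No

Row 1: (1,2)# 0/2 unhappy · (1,3)+ 0/2 unhappy · (1,5)+ 1/1 ok · (1,7)# 1/1 ok
Row 2: (2,1)+ 1/1 ok · (2,2)+ 1/3 unhappy · (2,3)# 0/3 unhappy · (2,5)+ 1/2 unhappy · (2,6)# 1/2 unhappy · (2,7)# 2/3 ok
Row 3: (3,3)+ 0/1 unhappy · (3,7)+ 0/1 unhappy
Row 4: (4,1)# 0/1 unhappy · (4,2)+ 0/1 unhappy · (4,4)+ 1/1 ok · (4,5)+ 1/2 unhappy
Row 5: (5,3)+ 0/0 ok · (5,5)# 0/2 unhappy · (5,6)+ 1/2 unhappy · (5,7)+ 1/1 ok
For instance (1,2) has only 0/2 same-type neighbors, below 5/8.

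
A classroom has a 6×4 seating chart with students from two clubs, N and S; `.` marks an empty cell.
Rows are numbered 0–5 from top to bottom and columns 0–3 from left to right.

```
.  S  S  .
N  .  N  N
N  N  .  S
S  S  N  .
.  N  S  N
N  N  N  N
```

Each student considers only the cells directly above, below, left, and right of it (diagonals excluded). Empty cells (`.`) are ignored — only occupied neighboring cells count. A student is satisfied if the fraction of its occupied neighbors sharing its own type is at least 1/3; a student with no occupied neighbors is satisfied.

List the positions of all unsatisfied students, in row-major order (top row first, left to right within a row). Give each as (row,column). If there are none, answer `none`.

(0,1)S 1/1 satisfied
(0,2)S 1/2 satisfied
(1,0)N 1/1 satisfied
(1,2)N 1/2 satisfied
(1,3)N 1/2 satisfied
(2,0)N 2/3 satisfied
(2,1)N 1/2 satisfied
(2,3)S 0/1 not
(3,0)S 1/2 satisfied
(3,1)S 1/4 not
(3,2)N 0/2 not
(4,1)N 1/3 satisfied
(4,2)S 0/4 not
(4,3)N 1/2 satisfied
(5,0)N 1/1 satisfied
(5,1)N 3/3 satisfied
(5,2)N 2/3 satisfied
(5,3)N 2/2 satisfied

(2,3), (3,1), (3,2), (4,2)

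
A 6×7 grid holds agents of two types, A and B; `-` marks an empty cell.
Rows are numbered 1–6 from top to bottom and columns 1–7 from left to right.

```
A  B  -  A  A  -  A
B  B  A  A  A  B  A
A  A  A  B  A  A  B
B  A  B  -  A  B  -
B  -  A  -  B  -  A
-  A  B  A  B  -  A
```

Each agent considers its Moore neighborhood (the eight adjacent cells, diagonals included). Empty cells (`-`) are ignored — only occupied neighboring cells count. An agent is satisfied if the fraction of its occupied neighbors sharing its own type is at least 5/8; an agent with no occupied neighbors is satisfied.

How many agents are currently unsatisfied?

28

Row 1: (1,1)A 0/3 unhappy · (1,2)B 2/4 unhappy · (1,4)A 4/4 ok · (1,5)A 3/4 ok · (1,7)A 1/2 unhappy
Row 2: (2,1)B 2/5 unhappy · (2,2)B 2/7 unhappy · (2,3)A 4/7 unhappy · (2,4)A 6/7 ok · (2,5)A 5/7 ok · (2,6)B 1/7 unhappy · (2,7)A 2/4 unhappy
Row 3: (3,1)A 2/5 unhappy · (3,2)A 4/8 unhappy · (3,3)A 4/7 unhappy · (3,4)B 1/7 unhappy · (3,5)A 4/7 unhappy · (3,6)A 4/7 unhappy · (3,7)B 2/4 unhappy
Row 4: (4,1)B 1/4 unhappy · (4,2)A 4/7 unhappy · (4,3)B 1/5 unhappy · (4,5)A 2/5 unhappy · (4,6)B 2/6 unhappy
Row 5: (5,1)B 1/3 unhappy · (5,3)A 3/5 unhappy · (5,5)B 2/4 unhappy · (5,7)A 1/2 unhappy
Row 6: (6,2)A 1/3 unhappy · (6,3)B 0/3 unhappy · (6,4)A 1/4 unhappy · (6,5)B 1/2 unhappy · (6,7)A 1/1 ok
Unsatisfied: (1,1), (1,2), (1,7), (2,1), (2,2), (2,3), (2,6), (2,7), (3,1), (3,2), (3,3), (3,4), (3,5), (3,6), (3,7), (4,1), (4,2), (4,3), (4,5), (4,6), (5,1), (5,3), (5,5), (5,7), (6,2), (6,3), (6,4), (6,5) — 28 in total.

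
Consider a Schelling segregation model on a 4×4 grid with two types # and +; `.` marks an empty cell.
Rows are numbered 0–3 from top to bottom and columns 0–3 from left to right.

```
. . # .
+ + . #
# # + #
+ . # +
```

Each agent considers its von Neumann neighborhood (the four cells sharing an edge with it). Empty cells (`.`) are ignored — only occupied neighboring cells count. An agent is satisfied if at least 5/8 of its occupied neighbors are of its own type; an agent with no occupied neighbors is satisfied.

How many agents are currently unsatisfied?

9

Row 0: (0,2)# 0/0 ✓
Row 1: (1,0)+ 1/2 ✗ · (1,1)+ 1/2 ✗ · (1,3)# 1/1 ✓
Row 2: (2,0)# 1/3 ✗ · (2,1)# 1/3 ✗ · (2,2)+ 0/3 ✗ · (2,3)# 1/3 ✗
Row 3: (3,0)+ 0/1 ✗ · (3,2)# 0/2 ✗ · (3,3)+ 0/2 ✗
Unsatisfied: (1,0), (1,1), (2,0), (2,1), (2,2), (2,3), (3,0), (3,2), (3,3) — 9 in total.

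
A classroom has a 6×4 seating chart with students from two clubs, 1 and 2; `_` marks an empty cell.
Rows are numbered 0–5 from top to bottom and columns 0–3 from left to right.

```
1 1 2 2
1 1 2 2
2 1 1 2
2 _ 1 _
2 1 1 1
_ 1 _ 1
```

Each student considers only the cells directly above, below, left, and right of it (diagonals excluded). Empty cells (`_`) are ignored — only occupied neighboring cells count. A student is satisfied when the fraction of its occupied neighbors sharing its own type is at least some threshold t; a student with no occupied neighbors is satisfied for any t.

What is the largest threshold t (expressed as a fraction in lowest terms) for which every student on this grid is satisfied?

(0,0)1 2/2
(0,1)1 2/3
(0,2)2 2/3
(0,3)2 2/2
(1,0)1 2/3
(1,1)1 3/4
(1,2)2 2/4
(1,3)2 3/3
(2,0)2 1/3
(2,1)1 2/3
(2,2)1 2/4
(2,3)2 1/2
(3,0)2 2/2
(3,2)1 2/2
(4,0)2 1/2
(4,1)1 2/3
(4,2)1 3/3
(4,3)1 2/2
(5,1)1 1/1
(5,3)1 1/1
The smallest same-type fraction is 1/3 at (2,0), which reduces to 1/3. Any threshold above that leaves this student unsatisfied.

1/3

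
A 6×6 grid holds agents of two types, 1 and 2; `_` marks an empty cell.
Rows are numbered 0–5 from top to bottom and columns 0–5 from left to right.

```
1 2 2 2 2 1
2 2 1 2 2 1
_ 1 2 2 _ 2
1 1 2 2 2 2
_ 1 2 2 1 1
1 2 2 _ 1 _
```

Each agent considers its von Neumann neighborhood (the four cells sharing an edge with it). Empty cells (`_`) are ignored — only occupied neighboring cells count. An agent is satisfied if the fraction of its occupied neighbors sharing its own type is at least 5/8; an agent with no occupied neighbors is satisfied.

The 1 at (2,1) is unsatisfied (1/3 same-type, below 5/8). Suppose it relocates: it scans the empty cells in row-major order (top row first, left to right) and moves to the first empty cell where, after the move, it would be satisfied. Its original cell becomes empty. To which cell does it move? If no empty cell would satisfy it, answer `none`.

(4,0)

Vacating (2,1). Empty cells in order:
  (2,0): 1/2 same-type → still unsatisfied.
  (2,4): 0/4 same-type → still unsatisfied.
  (4,0): 3/3 same-type → satisfied — stop here.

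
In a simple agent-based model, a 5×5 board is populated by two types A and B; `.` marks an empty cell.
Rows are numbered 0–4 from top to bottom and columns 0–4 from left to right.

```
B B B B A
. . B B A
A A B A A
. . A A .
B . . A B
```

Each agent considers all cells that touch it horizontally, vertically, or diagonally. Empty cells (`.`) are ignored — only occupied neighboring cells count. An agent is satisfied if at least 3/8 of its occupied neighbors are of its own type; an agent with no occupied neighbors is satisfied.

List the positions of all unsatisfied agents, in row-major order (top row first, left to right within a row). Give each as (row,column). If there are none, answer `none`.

(0,4), (2,2), (4,4)

(0,0)B 1/1 ok
(0,1)B 3/3 ok
(0,2)B 4/4 ok
(0,3)B 3/5 ok
(0,4)A 1/3 unhappy
(1,2)B 5/7 ok
(1,3)B 4/8 ok
(1,4)A 3/5 ok
(2,0)A 1/1 ok
(2,1)A 2/4 ok
(2,2)B 2/6 unhappy
(2,3)A 4/7 ok
(2,4)A 3/4 ok
(3,2)A 4/5 ok
(3,3)A 4/6 ok
(4,0)B 0/0 ok
(4,3)A 2/3 ok
(4,4)B 0/2 unhappy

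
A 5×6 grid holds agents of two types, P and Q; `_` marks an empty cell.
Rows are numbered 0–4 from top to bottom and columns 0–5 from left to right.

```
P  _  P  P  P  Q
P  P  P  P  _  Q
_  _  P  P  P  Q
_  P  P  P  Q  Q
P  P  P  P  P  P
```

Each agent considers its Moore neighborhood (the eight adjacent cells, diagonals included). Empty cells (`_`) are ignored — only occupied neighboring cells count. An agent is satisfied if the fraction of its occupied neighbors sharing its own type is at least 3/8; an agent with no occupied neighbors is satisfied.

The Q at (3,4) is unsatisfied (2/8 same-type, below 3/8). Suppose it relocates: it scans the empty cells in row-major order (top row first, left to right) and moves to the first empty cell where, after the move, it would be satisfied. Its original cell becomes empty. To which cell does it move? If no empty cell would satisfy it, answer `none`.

(1,4)

Vacating (3,4). Empty cells in order:
  (0,1): 0/5 same-type → still unsatisfied.
  (1,4): 3/8 same-type → satisfied — stop here.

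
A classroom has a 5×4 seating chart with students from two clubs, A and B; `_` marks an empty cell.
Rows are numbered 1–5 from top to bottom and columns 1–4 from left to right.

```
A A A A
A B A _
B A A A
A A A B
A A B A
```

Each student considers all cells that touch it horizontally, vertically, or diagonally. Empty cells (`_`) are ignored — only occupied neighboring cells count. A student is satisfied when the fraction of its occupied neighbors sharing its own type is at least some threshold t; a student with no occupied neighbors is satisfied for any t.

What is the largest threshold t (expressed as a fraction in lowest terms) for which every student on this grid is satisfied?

Row 1: (1,1)A 2/3 · (1,2)A 4/5 · (1,3)A 3/4 · (1,4)A 2/2
Row 2: (2,1)A 3/5 · (2,2)B 1/8 · (2,3)A 6/7
Row 3: (3,1)B 1/5 · (3,2)A 6/8 · (3,3)A 5/7 · (3,4)A 3/4
Row 4: (4,1)A 4/5 · (4,2)A 6/8 · (4,3)A 6/8 · (4,4)B 1/5
Row 5: (5,1)A 3/3 · (5,2)A 4/5 · (5,3)B 1/5 · (5,4)A 1/3
The smallest same-type fraction is 1/8 at (2,2), which reduces to 1/8. Any threshold above that leaves this student unsatisfied.

1/8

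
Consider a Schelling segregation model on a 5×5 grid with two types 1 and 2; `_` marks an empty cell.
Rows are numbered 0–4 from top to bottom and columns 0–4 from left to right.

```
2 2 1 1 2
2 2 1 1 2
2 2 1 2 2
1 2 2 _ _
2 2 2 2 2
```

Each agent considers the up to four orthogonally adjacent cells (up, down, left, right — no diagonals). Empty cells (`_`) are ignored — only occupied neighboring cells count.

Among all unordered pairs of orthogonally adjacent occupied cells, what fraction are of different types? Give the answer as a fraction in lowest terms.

Scan each occupied cell's neighbors to the right and below so each pair is counted once.
From row 0: 2 unlike of 9 pairs (running 2/9).
From row 1: 3 unlike of 9 pairs (running 5/18).
From row 2: 4 unlike of 7 pairs (running 9/25).
From row 3: 2 unlike of 5 pairs (running 11/30).
From row 4: 0 unlike of 4 pairs (running 11/34).
Total adjacent occupied pairs: 34; unlike-type pairs: 11.
11/34 is already in lowest terms.

11/34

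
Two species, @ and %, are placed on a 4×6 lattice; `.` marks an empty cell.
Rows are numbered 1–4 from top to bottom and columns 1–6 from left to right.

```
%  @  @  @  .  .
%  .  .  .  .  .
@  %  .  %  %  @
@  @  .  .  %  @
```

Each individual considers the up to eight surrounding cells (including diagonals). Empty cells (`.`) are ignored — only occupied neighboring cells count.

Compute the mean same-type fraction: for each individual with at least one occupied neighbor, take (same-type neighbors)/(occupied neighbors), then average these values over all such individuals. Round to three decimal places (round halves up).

Row 1: (1,1)% 1/2 · (1,2)@ 1/3 · (1,3)@ 2/2 · (1,4)@ 1/1
Row 2: (2,1)% 2/4
Row 3: (3,1)@ 2/4 · (3,2)% 1/4 · (3,4)% 2/2 · (3,5)% 2/4 · (3,6)@ 1/3
Row 4: (4,1)@ 2/3 · (4,2)@ 2/3 · (4,5)% 2/4 · (4,6)@ 1/3
Sum over 14 individuals: 1/2 + 1/3 + 2/2 + 1/1 + 2/4 + 2/4 + 1/4 + 2/2 + 2/4 + 1/3 + 2/3 + 2/3 + 2/4 + 1/3 = 97/12; mean = 97/12 ÷ 14 = 97/168 = 0.577380… → 0.577.

0.577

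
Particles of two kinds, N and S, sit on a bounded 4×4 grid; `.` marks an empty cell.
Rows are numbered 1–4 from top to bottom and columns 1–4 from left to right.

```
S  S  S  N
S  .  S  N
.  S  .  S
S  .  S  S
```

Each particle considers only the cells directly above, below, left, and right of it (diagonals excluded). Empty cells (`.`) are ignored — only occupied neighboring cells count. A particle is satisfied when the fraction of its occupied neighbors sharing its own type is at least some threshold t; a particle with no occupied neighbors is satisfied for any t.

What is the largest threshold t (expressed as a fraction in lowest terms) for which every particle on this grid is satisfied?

Row 1: (1,1)S 2/2 · (1,2)S 2/2 · (1,3)S 2/3 · (1,4)N 1/2
Row 2: (2,1)S 1/1 · (2,3)S 1/2 · (2,4)N 1/3
Row 3: (3,2)S — no occupied neighbors · (3,4)S 1/2
Row 4: (4,1)S — no occupied neighbors · (4,3)S 1/1 · (4,4)S 2/2
The smallest same-type fraction is 1/3 at (2,4), which reduces to 1/3. Any threshold above that leaves this particle unsatisfied.

1/3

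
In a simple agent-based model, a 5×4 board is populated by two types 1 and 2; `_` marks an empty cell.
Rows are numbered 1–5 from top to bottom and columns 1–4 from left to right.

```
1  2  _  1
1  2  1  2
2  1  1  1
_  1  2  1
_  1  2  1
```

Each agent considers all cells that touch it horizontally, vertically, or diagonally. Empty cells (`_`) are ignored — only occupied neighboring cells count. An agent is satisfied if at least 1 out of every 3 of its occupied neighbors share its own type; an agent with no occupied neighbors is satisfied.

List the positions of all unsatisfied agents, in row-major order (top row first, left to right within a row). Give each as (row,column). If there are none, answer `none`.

(1,2), (2,2), (2,4), (3,1), (4,3), (5,3)

(1,1)1 1/3 satisfied
(1,2)2 1/4 not
(1,4)1 1/2 satisfied
(2,1)1 2/5 satisfied
(2,2)2 2/7 not
(2,3)1 4/7 satisfied
(2,4)2 0/4 not
(3,1)2 1/4 not
(3,2)1 4/7 satisfied
(3,3)1 5/8 satisfied
(3,4)1 3/5 satisfied
(4,2)1 3/6 satisfied
(4,3)2 1/8 not
(4,4)1 3/5 satisfied
(5,2)1 1/3 satisfied
(5,3)2 1/5 not
(5,4)1 1/3 satisfied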